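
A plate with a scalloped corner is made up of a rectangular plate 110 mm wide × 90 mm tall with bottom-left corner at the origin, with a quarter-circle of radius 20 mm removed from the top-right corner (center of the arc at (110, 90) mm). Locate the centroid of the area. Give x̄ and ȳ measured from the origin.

plate: A = 110 × 90 = 9900.00, centroid at (55.00, 45.00).
removed quarter-circle: A = −¼π·20² = -314.16, centroid at (101.51, 81.51).
ΣA = 9585.84 mm², ΣAx̄ = 512609.15 mm³, ΣAȳ = 419892.33 mm³.
x̄ = 512609.15/9585.84 = 53.48 mm; ȳ = 419892.33/9585.84 = 43.80 mm.

x̄ = 53.48 mm, ȳ = 43.80 mm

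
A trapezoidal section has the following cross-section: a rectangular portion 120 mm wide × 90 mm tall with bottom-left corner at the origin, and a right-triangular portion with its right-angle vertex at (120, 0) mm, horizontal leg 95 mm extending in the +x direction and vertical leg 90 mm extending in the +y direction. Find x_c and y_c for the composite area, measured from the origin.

x_c = 86.00 mm, y_c = 40.75 mm

rectangular portion: A = 120 × 90 = 10800.00, centroid at (60.00, 45.00).
triangular portion: A = ½·95·90 = 4275.00, centroid at (151.67, 30.00).
ΣA = 15075.00 mm²
ΣAx_c = (10800.00)(60.00) + (4275.00)(151.67) = 1296375.00 mm³
ΣAy_c = (10800.00)(45.00) + (4275.00)(30.00) = 614250.00 mm³
x_c = 1296375.00 / 15075.00 = 86.00 mm
y_c = 614250.00 / 15075.00 = 40.75 mm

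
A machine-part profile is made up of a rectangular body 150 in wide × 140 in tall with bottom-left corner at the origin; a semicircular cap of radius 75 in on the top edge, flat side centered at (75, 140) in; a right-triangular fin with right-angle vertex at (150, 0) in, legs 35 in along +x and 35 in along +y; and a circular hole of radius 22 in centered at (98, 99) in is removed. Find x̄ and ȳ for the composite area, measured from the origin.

Part | A | x̄ᵢ | ȳᵢ | A·x̄ᵢ | A·ȳᵢ
rectangular body | 21000.00 | 75.00 | 70.00 | 1575000.00 | 1470000.00
semicircular top | 8835.73 | 75.00 | 171.83 | 662679.70 | 1518252.11
triangular fin | 612.50 | 161.67 | 11.67 | 99020.83 | 7145.83
hole | -1520.53 | 98.00 | 99.00 | -149012.02 | -150532.55
Σ | 28927.70 |  |  | 2187688.51 | 2844865.39
x̄ = 2187688.51 / 28927.70 = 75.63 in
ȳ = 2844865.39 / 28927.70 = 98.34 in

x̄ = 75.63 in, ȳ = 98.34 in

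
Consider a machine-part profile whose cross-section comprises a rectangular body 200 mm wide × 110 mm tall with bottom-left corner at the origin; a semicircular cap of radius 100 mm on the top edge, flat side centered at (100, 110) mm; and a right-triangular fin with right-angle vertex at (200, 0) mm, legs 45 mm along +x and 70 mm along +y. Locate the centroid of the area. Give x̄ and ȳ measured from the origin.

x̄ = 104.61 mm, ȳ = 92.69 mm

Part | A | x̄ᵢ | ȳᵢ | A·x̄ᵢ | A·ȳᵢ
rectangular body | 22000.00 | 100.00 | 55.00 | 2200000.00 | 1210000.00
semicircular top | 15707.96 | 100.00 | 152.44 | 1570796.33 | 2394542.63
triangular fin | 1575.00 | 215.00 | 23.33 | 338625.00 | 36750.00
Σ | 39282.96 |  |  | 4109421.33 | 3641292.63
x̄ = 4109421.33 / 39282.96 = 104.61 mm
ȳ = 3641292.63 / 39282.96 = 92.69 mm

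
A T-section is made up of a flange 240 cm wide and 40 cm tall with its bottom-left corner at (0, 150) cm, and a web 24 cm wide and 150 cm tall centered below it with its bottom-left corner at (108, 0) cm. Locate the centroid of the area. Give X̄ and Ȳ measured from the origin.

Part | A | x̄ᵢ | ȳᵢ | A·x̄ᵢ | A·ȳᵢ
web | 3600.00 | 120.00 | 75.00 | 432000.00 | 270000.00
flange | 9600.00 | 120.00 | 170.00 | 1152000.00 | 1632000.00
Σ | 13200.00 |  |  | 1584000.00 | 1902000.00
X̄ = 1584000.00 / 13200.00 = 120.00 cm
Ȳ = 1902000.00 / 13200.00 = 144.09 cm

X̄ = 120.00 cm, Ȳ = 144.09 cm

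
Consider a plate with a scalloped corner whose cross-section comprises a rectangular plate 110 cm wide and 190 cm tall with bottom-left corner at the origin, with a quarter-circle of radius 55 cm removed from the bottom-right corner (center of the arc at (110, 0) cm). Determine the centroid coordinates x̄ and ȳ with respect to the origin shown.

plate: A = 110 × 190 = 20900.00, centroid at (55.00, 95.00).
removed quarter-circle: A = −¼π·55² = -2375.83, centroid at (86.66, 23.34).
ΣA = 18524.17 cm²
ΣAx̄ = (20900.00)(55.00) + (-2375.83)(86.66) = 943617.09 cm³
ΣAȳ = (20900.00)(95.00) + (-2375.83)(23.34) = 1930041.67 cm³
x̄ = 943617.09 / 18524.17 = 50.94 cm
ȳ = 1930041.67 / 18524.17 = 104.19 cm

x̄ = 50.94 cm, ȳ = 104.19 cm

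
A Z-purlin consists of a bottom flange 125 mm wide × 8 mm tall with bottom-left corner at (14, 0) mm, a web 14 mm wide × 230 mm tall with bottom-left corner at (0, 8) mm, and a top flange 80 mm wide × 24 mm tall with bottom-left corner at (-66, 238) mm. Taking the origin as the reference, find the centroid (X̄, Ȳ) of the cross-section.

bottom flange: A = 125 × 8 = 1000.00, centroid at (76.50, 4.00).
web: A = 14 × 230 = 3220.00, centroid at (7.00, 123.00).
top flange: A = 80 × 24 = 1920.00, centroid at (-26.00, 250.00).
ΣA = 6140.00 mm², ΣAX̄ = 49120.00 mm³, ΣAȲ = 880060.00 mm³.
X̄ = 49120.00/6140.00 = 8.00 mm; Ȳ = 880060.00/6140.00 = 143.33 mm.

X̄ = 8.00 mm, Ȳ = 143.33 mm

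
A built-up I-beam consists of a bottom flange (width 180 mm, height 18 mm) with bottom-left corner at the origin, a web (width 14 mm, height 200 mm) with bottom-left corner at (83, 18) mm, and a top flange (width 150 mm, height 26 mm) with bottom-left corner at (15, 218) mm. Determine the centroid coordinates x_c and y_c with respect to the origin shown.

x_c = 90.00 mm, y_c = 126.81 mm

bottom flange: A = 180 × 18 = 3240.00, centroid at (90.00, 9.00).
web: A = 14 × 200 = 2800.00, centroid at (90.00, 118.00).
top flange: A = 150 × 26 = 3900.00, centroid at (90.00, 231.00).
ΣA = 9940.00 mm², ΣAx_c = 894600.00 mm³, ΣAy_c = 1260460.00 mm³.
x_c = 894600.00/9940.00 = 90.00 mm; y_c = 1260460.00/9940.00 = 126.81 mm.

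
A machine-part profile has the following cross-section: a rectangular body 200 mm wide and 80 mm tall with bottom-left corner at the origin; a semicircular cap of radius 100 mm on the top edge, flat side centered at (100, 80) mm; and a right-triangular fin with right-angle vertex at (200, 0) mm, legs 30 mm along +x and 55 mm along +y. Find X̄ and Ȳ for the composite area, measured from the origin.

X̄ = 102.79 mm, Ȳ = 79.26 mm

rectangular body: A = 200 × 80 = 16000.00, centroid at (100.00, 40.00).
semicircular top: A = ½π·100² = 15707.96, centroid at (100.00, 122.44).
triangular fin: A = ½·30·55 = 825.00, centroid at (210.00, 18.33).
ΣA = 32532.96 mm², ΣAX̄ = 3344046.33 mm³, ΣAȲ = 2578428.73 mm³.
X̄ = 3344046.33/32532.96 = 102.79 mm; Ȳ = 2578428.73/32532.96 = 79.26 mm.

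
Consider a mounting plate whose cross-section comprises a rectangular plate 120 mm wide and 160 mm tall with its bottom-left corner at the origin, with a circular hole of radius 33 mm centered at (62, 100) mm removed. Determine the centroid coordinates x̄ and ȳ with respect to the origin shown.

x̄ = 59.57 mm, ȳ = 75.66 mm

Part | A | x̄ᵢ | ȳᵢ | A·x̄ᵢ | A·ȳᵢ
plate | 19200.00 | 60.00 | 80.00 | 1152000.00 | 1536000.00
hole | -3421.19 | 62.00 | 100.00 | -212114.05 | -342119.44
Σ | 15778.81 |  |  | 939885.95 | 1193880.56
x̄ = 939885.95 / 15778.81 = 59.57 mm
ȳ = 1193880.56 / 15778.81 = 75.66 mm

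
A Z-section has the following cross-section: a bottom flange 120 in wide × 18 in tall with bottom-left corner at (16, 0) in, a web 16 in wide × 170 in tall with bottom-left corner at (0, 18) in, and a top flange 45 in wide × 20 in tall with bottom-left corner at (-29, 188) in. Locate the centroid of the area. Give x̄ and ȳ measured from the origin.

bottom flange: A = 120 × 18 = 2160.00, centroid at (76.00, 9.00).
web: A = 16 × 170 = 2720.00, centroid at (8.00, 103.00).
top flange: A = 45 × 20 = 900.00, centroid at (-6.50, 198.00).
ΣA = 5780.00 in², ΣAx̄ = 180070.00 in³, ΣAȳ = 477800.00 in³.
x̄ = 180070.00/5780.00 = 31.15 in; ȳ = 477800.00/5780.00 = 82.66 in.

x̄ = 31.15 in, ȳ = 82.66 in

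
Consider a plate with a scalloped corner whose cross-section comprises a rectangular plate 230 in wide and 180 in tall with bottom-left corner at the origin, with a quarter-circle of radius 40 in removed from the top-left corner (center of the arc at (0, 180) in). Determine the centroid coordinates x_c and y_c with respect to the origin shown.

Part | A | x̄ᵢ | ȳᵢ | A·x̄ᵢ | A·ȳᵢ
plate | 41400.00 | 115.00 | 90.00 | 4761000.00 | 3726000.00
removed quarter-circle | -1256.64 | 16.98 | 163.02 | -21333.33 | -204861.34
Σ | 40143.36 |  |  | 4739666.67 | 3521138.66
x_c = 4739666.67 / 40143.36 = 118.07 in
y_c = 3521138.66 / 40143.36 = 87.71 in

x_c = 118.07 in, y_c = 87.71 in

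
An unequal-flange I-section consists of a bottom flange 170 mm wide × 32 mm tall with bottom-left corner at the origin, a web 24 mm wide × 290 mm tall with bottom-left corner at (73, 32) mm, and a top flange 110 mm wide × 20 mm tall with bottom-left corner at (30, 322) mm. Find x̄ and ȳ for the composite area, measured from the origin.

bottom flange: A = 170 × 32 = 5440.00, centroid at (85.00, 16.00).
web: A = 24 × 290 = 6960.00, centroid at (85.00, 177.00).
top flange: A = 110 × 20 = 2200.00, centroid at (85.00, 332.00).
ΣA = 14600.00 mm², ΣAx̄ = 1241000.00 mm³, ΣAȳ = 2049360.00 mm³.
x̄ = 1241000.00/14600.00 = 85.00 mm; ȳ = 2049360.00/14600.00 = 140.37 mm.

x̄ = 85.00 mm, ȳ = 140.37 mm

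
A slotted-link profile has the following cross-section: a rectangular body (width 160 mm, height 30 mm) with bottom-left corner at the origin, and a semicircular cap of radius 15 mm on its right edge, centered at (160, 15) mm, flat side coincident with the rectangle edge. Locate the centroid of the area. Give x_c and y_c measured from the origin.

x_c = 85.92 mm, y_c = 15.00 mm

rectangular body: A = 160 × 30 = 4800.00, centroid at (80.00, 15.00).
semicircular end: A = ½π·15² = 353.43, centroid at (166.37, 15.00).
ΣA = 5153.43 mm²
ΣAx_c = (4800.00)(80.00) + (353.43)(166.37) = 442798.67 mm³
ΣAy_c = (4800.00)(15.00) + (353.43)(15.00) = 77301.44 mm³
x_c = 442798.67 / 5153.43 = 85.92 mm
y_c = 77301.44 / 5153.43 = 15.00 mm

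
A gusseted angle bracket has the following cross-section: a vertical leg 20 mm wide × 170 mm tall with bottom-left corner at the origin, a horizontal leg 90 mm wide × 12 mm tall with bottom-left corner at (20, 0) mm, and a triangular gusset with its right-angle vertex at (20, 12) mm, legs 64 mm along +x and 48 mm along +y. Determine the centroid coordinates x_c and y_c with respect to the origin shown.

x_c = 27.87 mm, y_c = 56.26 mm

vertical leg: A = 20 × 170 = 3400.00, centroid at (10.00, 85.00).
horizontal leg: A = 90 × 12 = 1080.00, centroid at (65.00, 6.00).
gusset: A = ½·64·48 = 1536.00, centroid at (41.33, 28.00).
ΣA = 6016.00 mm²
ΣAx_c = (3400.00)(10.00) + (1080.00)(65.00) + (1536.00)(41.33) = 167688.00 mm³
ΣAy_c = (3400.00)(85.00) + (1080.00)(6.00) + (1536.00)(28.00) = 338488.00 mm³
x_c = 167688.00 / 6016.00 = 27.87 mm
y_c = 338488.00 / 6016.00 = 56.26 mm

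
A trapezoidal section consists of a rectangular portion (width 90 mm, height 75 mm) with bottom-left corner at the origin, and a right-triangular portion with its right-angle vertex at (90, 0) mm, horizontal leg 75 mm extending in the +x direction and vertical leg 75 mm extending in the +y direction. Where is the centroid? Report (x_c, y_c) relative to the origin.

x_c = 65.59 mm, y_c = 33.82 mm

rectangular portion: A = 90 × 75 = 6750.00, centroid at (45.00, 37.50).
triangular portion: A = ½·75·75 = 2812.50, centroid at (115.00, 25.00).
ΣA = 9562.50 mm², ΣAx_c = 627187.50 mm³, ΣAy_c = 323437.50 mm³.
x_c = 627187.50/9562.50 = 65.59 mm; y_c = 323437.50/9562.50 = 33.82 mm.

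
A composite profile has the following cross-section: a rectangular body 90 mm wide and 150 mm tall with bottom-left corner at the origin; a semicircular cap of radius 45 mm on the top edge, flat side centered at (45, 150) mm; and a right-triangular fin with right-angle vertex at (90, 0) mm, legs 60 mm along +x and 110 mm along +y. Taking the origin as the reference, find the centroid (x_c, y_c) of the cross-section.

x_c = 55.74 mm, y_c = 83.65 mm

Part | A | x̄ᵢ | ȳᵢ | A·x̄ᵢ | A·ȳᵢ
rectangular body | 13500.00 | 45.00 | 75.00 | 607500.00 | 1012500.00
semicircular top | 3180.86 | 45.00 | 169.10 | 143138.82 | 537879.38
triangular fin | 3300.00 | 110.00 | 36.67 | 363000.00 | 121000.00
Σ | 19980.86 |  |  | 1113638.82 | 1671379.38
x_c = 1113638.82 / 19980.86 = 55.74 mm
y_c = 1671379.38 / 19980.86 = 83.65 mm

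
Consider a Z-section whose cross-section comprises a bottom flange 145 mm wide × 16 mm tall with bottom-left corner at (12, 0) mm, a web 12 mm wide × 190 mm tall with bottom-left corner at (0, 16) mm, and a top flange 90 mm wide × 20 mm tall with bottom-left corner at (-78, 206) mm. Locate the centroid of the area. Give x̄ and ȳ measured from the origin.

x̄ = 23.49 mm, ȳ = 103.19 mm

Part | A | x̄ᵢ | ȳᵢ | A·x̄ᵢ | A·ȳᵢ
bottom flange | 2320.00 | 84.50 | 8.00 | 196040.00 | 18560.00
web | 2280.00 | 6.00 | 111.00 | 13680.00 | 253080.00
top flange | 1800.00 | -33.00 | 216.00 | -59400.00 | 388800.00
Σ | 6400.00 |  |  | 150320.00 | 660440.00
x̄ = 150320.00 / 6400.00 = 23.49 mm
ȳ = 660440.00 / 6400.00 = 103.19 mm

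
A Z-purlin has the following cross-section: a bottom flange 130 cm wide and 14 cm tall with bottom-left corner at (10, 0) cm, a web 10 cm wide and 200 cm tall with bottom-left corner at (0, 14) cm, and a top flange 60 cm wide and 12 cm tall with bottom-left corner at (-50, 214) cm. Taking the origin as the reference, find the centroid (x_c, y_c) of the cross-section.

x_c = 29.10 cm, y_c = 87.92 cm

Part | A | x̄ᵢ | ȳᵢ | A·x̄ᵢ | A·ȳᵢ
bottom flange | 1820.00 | 75.00 | 7.00 | 136500.00 | 12740.00
web | 2000.00 | 5.00 | 114.00 | 10000.00 | 228000.00
top flange | 720.00 | -20.00 | 220.00 | -14400.00 | 158400.00
Σ | 4540.00 |  |  | 132100.00 | 399140.00
x_c = 132100.00 / 4540.00 = 29.10 cm
y_c = 399140.00 / 4540.00 = 87.92 cm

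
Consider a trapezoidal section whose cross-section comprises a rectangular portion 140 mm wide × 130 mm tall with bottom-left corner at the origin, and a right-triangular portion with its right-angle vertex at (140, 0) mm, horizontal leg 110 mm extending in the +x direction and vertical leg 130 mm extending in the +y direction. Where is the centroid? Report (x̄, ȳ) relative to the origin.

rectangular portion: A = 140 × 130 = 18200.00, centroid at (70.00, 65.00).
triangular portion: A = ½·110·130 = 7150.00, centroid at (176.67, 43.33).
ΣA = 25350.00 mm², ΣAx̄ = 2537166.67 mm³, ΣAȳ = 1492833.33 mm³.
x̄ = 2537166.67/25350.00 = 100.09 mm; ȳ = 1492833.33/25350.00 = 58.89 mm.

x̄ = 100.09 mm, ȳ = 58.89 mm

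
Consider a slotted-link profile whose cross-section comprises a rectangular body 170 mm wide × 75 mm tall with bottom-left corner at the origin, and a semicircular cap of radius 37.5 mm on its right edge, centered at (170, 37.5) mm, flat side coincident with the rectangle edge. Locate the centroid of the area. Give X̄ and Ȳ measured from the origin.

X̄ = 99.90 mm, Ȳ = 37.50 mm

Part | A | x̄ᵢ | ȳᵢ | A·x̄ᵢ | A·ȳᵢ
rectangular body | 12750.00 | 85.00 | 37.50 | 1083750.00 | 478125.00
semicircular end | 2208.93 | 185.92 | 37.50 | 410674.75 | 82834.96
Σ | 14958.93 |  |  | 1494424.75 | 560959.96
X̄ = 1494424.75 / 14958.93 = 99.90 mm
Ȳ = 560959.96 / 14958.93 = 37.50 mm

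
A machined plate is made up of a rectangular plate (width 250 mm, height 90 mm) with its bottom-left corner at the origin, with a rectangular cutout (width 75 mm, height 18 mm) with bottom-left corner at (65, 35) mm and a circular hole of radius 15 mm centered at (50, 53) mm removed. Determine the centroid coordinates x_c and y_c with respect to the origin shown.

plate: A = 250 × 90 = 22500.00, centroid at (125.00, 45.00).
hole 1: A = −(75 × 18) = -1350.00, centroid at (102.50, 44.00).
hole 2: A = −π·15² = -706.86, centroid at (50.00, 53.00).
ΣA = 20443.14 mm², ΣAx_c = 2638782.08 mm³, ΣAy_c = 915636.51 mm³.
x_c = 2638782.08/20443.14 = 129.08 mm; y_c = 915636.51/20443.14 = 44.79 mm.

x_c = 129.08 mm, y_c = 44.79 mm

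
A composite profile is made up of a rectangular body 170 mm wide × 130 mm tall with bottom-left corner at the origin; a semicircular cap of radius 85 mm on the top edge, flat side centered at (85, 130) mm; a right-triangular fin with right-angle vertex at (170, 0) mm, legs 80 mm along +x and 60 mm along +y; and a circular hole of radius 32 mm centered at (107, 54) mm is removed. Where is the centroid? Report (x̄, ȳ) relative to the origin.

rectangular body: A = 170 × 130 = 22100.00, centroid at (85.00, 65.00).
semicircular top: A = ½π·85² = 11349.00, centroid at (85.00, 166.08).
triangular fin: A = ½·80·60 = 2400.00, centroid at (196.67, 20.00).
hole: A = −π·32² = -3216.99, centroid at (107.00, 54.00).
ΣA = 32632.01 mm², ΣAx̄ = 2970947.27 mm³, ΣAȳ = 3195569.61 mm³.
x̄ = 2970947.27/32632.01 = 91.04 mm; ȳ = 3195569.61/32632.01 = 97.93 mm.

x̄ = 91.04 mm, ȳ = 97.93 mm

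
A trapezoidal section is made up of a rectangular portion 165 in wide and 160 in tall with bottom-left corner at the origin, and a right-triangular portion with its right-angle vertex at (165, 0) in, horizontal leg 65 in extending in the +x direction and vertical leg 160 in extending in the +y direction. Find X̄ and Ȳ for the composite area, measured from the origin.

X̄ = 99.64 in, Ȳ = 75.61 in

rectangular portion: A = 165 × 160 = 26400.00, centroid at (82.50, 80.00).
triangular portion: A = ½·65·160 = 5200.00, centroid at (186.67, 53.33).
ΣA = 31600.00 in², ΣAX̄ = 3148666.67 in³, ΣAȲ = 2389333.33 in³.
X̄ = 3148666.67/31600.00 = 99.64 in; Ȳ = 2389333.33/31600.00 = 75.61 in.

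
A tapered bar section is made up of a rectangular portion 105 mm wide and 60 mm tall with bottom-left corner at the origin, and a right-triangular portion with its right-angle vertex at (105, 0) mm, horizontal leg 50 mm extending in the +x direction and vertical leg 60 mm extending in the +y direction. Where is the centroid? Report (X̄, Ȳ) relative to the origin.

rectangular portion: A = 105 × 60 = 6300.00, centroid at (52.50, 30.00).
triangular portion: A = ½·50·60 = 1500.00, centroid at (121.67, 20.00).
ΣA = 7800.00 mm²
ΣAX̄ = (6300.00)(52.50) + (1500.00)(121.67) = 513250.00 mm³
ΣAȲ = (6300.00)(30.00) + (1500.00)(20.00) = 219000.00 mm³
X̄ = 513250.00 / 7800.00 = 65.80 mm
Ȳ = 219000.00 / 7800.00 = 28.08 mm

X̄ = 65.80 mm, Ȳ = 28.08 mm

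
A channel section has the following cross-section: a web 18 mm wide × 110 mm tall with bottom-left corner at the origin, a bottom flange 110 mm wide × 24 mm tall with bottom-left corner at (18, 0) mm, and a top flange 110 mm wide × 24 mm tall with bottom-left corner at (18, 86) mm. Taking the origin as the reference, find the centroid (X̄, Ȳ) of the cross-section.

Part | A | x̄ᵢ | ȳᵢ | A·x̄ᵢ | A·ȳᵢ
web | 1980.00 | 9.00 | 55.00 | 17820.00 | 108900.00
bottom flange | 2640.00 | 73.00 | 12.00 | 192720.00 | 31680.00
top flange | 2640.00 | 73.00 | 98.00 | 192720.00 | 258720.00
Σ | 7260.00 |  |  | 403260.00 | 399300.00
X̄ = 403260.00 / 7260.00 = 55.55 mm
Ȳ = 399300.00 / 7260.00 = 55.00 mm

X̄ = 55.55 mm, Ȳ = 55.00 mm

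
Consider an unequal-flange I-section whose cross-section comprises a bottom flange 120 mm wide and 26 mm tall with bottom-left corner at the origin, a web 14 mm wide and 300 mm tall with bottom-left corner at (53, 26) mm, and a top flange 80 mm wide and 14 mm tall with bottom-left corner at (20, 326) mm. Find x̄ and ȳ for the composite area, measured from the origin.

x̄ = 60.00 mm, ȳ = 136.58 mm

Part | A | x̄ᵢ | ȳᵢ | A·x̄ᵢ | A·ȳᵢ
bottom flange | 3120.00 | 60.00 | 13.00 | 187200.00 | 40560.00
web | 4200.00 | 60.00 | 176.00 | 252000.00 | 739200.00
top flange | 1120.00 | 60.00 | 333.00 | 67200.00 | 372960.00
Σ | 8440.00 |  |  | 506400.00 | 1152720.00
x̄ = 506400.00 / 8440.00 = 60.00 mm
ȳ = 1152720.00 / 8440.00 = 136.58 mm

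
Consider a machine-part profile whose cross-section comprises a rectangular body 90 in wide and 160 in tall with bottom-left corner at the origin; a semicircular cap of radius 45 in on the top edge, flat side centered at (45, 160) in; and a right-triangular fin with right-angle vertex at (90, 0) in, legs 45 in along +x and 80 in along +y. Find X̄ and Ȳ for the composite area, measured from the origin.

X̄ = 50.57 in, Ȳ = 91.31 in

rectangular body: A = 90 × 160 = 14400.00, centroid at (45.00, 80.00).
semicircular top: A = ½π·45² = 3180.86, centroid at (45.00, 179.10).
triangular fin: A = ½·45·80 = 1800.00, centroid at (105.00, 26.67).
ΣA = 19380.86 in²
ΣAX̄ = (14400.00)(45.00) + (3180.86)(45.00) + (1800.00)(105.00) = 980138.82 in³
ΣAȲ = (14400.00)(80.00) + (3180.86)(179.10) + (1800.00)(26.67) = 1769688.01 in³
X̄ = 980138.82 / 19380.86 = 50.57 in
Ȳ = 1769688.01 / 19380.86 = 91.31 in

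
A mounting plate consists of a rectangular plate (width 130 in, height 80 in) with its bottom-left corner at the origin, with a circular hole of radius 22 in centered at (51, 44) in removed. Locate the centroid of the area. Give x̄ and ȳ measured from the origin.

x̄ = 67.40 in, ȳ = 39.32 in

plate: A = 130 × 80 = 10400.00, centroid at (65.00, 40.00).
hole: A = −π·22² = -1520.53, centroid at (51.00, 44.00).
ΣA = 8879.47 in², ΣAx̄ = 598452.93 in³, ΣAȳ = 349096.64 in³.
x̄ = 598452.93/8879.47 = 67.40 in; ȳ = 349096.64/8879.47 = 39.32 in.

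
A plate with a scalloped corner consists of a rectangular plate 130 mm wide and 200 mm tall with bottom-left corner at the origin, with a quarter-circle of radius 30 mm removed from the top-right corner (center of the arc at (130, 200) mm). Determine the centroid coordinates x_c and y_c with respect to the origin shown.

plate: A = 130 × 200 = 26000.00, centroid at (65.00, 100.00).
removed quarter-circle: A = −¼π·30² = -706.86, centroid at (117.27, 187.27).
ΣA = 25293.14 mm², ΣAx_c = 1607108.41 mm³, ΣAy_c = 2467628.33 mm³.
x_c = 1607108.41/25293.14 = 63.54 mm; y_c = 2467628.33/25293.14 = 97.56 mm.

x_c = 63.54 mm, y_c = 97.56 mm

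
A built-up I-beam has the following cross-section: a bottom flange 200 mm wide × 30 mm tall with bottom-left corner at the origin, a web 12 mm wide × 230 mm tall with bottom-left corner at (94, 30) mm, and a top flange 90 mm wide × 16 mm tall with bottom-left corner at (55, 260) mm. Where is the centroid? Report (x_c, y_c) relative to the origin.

bottom flange: A = 200 × 30 = 6000.00, centroid at (100.00, 15.00).
web: A = 12 × 230 = 2760.00, centroid at (100.00, 145.00).
top flange: A = 90 × 16 = 1440.00, centroid at (100.00, 268.00).
ΣA = 10200.00 mm²
ΣAx_c = (6000.00)(100.00) + (2760.00)(100.00) + (1440.00)(100.00) = 1020000.00 mm³
ΣAy_c = (6000.00)(15.00) + (2760.00)(145.00) + (1440.00)(268.00) = 876120.00 mm³
x_c = 1020000.00 / 10200.00 = 100.00 mm
y_c = 876120.00 / 10200.00 = 85.89 mm

x_c = 100.00 mm, y_c = 85.89 mm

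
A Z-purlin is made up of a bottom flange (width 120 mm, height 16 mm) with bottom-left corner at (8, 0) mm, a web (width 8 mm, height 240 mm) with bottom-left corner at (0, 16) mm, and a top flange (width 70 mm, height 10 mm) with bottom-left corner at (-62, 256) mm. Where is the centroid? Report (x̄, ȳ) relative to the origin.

Part | A | x̄ᵢ | ȳᵢ | A·x̄ᵢ | A·ȳᵢ
bottom flange | 1920.00 | 68.00 | 8.00 | 130560.00 | 15360.00
web | 1920.00 | 4.00 | 136.00 | 7680.00 | 261120.00
top flange | 700.00 | -27.00 | 261.00 | -18900.00 | 182700.00
Σ | 4540.00 |  |  | 119340.00 | 459180.00
x̄ = 119340.00 / 4540.00 = 26.29 mm
ȳ = 459180.00 / 4540.00 = 101.14 mm

x̄ = 26.29 mm, ȳ = 101.14 mm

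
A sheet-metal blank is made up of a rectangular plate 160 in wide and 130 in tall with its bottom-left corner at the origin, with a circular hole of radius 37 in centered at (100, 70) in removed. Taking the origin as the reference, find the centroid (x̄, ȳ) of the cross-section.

x̄ = 74.79 in, ȳ = 63.70 in

Part | A | x̄ᵢ | ȳᵢ | A·x̄ᵢ | A·ȳᵢ
plate | 20800.00 | 80.00 | 65.00 | 1664000.00 | 1352000.00
hole | -4300.84 | 100.00 | 70.00 | -430084.03 | -301058.82
Σ | 16499.16 |  |  | 1233915.97 | 1050941.18
x̄ = 1233915.97 / 16499.16 = 74.79 in
ȳ = 1050941.18 / 16499.16 = 63.70 in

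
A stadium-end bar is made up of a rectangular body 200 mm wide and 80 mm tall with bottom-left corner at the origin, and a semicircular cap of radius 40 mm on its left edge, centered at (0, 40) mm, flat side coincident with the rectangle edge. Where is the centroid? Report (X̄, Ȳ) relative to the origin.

Part | A | x̄ᵢ | ȳᵢ | A·x̄ᵢ | A·ȳᵢ
rectangular body | 16000.00 | 100.00 | 40.00 | 1600000.00 | 640000.00
semicircular end | 2513.27 | -16.98 | 40.00 | -42666.67 | 100530.96
Σ | 18513.27 |  |  | 1557333.33 | 740530.96
X̄ = 1557333.33 / 18513.27 = 84.12 mm
Ȳ = 740530.96 / 18513.27 = 40.00 mm

X̄ = 84.12 mm, Ȳ = 40.00 mm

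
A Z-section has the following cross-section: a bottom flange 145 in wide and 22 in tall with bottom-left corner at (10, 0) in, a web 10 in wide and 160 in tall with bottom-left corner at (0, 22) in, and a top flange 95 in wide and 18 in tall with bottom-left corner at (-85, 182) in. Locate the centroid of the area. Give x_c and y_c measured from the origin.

bottom flange: A = 145 × 22 = 3190.00, centroid at (82.50, 11.00).
web: A = 10 × 160 = 1600.00, centroid at (5.00, 102.00).
top flange: A = 95 × 18 = 1710.00, centroid at (-37.50, 191.00).
ΣA = 6500.00 in²
ΣAx_c = (3190.00)(82.50) + (1600.00)(5.00) + (1710.00)(-37.50) = 207050.00 in³
ΣAy_c = (3190.00)(11.00) + (1600.00)(102.00) + (1710.00)(191.00) = 524900.00 in³
x_c = 207050.00 / 6500.00 = 31.85 in
y_c = 524900.00 / 6500.00 = 80.75 in

x_c = 31.85 in, y_c = 80.75 in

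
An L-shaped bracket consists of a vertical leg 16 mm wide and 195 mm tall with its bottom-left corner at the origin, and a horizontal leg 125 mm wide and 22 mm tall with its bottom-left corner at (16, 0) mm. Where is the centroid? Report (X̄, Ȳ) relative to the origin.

X̄ = 41.03 mm, Ȳ = 56.98 mm

vertical leg: A = 16 × 195 = 3120.00, centroid at (8.00, 97.50).
horizontal leg: A = 125 × 22 = 2750.00, centroid at (78.50, 11.00).
ΣA = 5870.00 mm², ΣAX̄ = 240835.00 mm³, ΣAȲ = 334450.00 mm³.
X̄ = 240835.00/5870.00 = 41.03 mm; Ȳ = 334450.00/5870.00 = 56.98 mm.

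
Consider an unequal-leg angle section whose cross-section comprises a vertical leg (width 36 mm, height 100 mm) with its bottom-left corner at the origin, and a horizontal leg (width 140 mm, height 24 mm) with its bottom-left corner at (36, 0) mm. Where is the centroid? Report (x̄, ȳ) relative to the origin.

x̄ = 60.48 mm, ȳ = 31.66 mm

vertical leg: A = 36 × 100 = 3600.00, centroid at (18.00, 50.00).
horizontal leg: A = 140 × 24 = 3360.00, centroid at (106.00, 12.00).
ΣA = 6960.00 mm², ΣAx̄ = 420960.00 mm³, ΣAȳ = 220320.00 mm³.
x̄ = 420960.00/6960.00 = 60.48 mm; ȳ = 220320.00/6960.00 = 31.66 mm.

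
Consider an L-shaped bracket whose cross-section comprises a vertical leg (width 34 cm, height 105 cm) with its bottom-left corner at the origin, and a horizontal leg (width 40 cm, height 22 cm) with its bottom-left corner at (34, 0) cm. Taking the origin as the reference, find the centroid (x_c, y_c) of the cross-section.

x_c = 24.32 cm, y_c = 44.29 cm

Part | A | x̄ᵢ | ȳᵢ | A·x̄ᵢ | A·ȳᵢ
vertical leg | 3570.00 | 17.00 | 52.50 | 60690.00 | 187425.00
horizontal leg | 880.00 | 54.00 | 11.00 | 47520.00 | 9680.00
Σ | 4450.00 |  |  | 108210.00 | 197105.00
x_c = 108210.00 / 4450.00 = 24.32 cm
y_c = 197105.00 / 4450.00 = 44.29 cm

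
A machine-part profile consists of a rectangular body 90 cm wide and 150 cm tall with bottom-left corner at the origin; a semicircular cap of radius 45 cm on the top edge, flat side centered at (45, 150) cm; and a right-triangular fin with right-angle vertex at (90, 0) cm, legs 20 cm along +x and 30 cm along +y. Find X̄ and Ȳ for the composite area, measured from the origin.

X̄ = 45.91 cm, Ȳ = 91.48 cm

rectangular body: A = 90 × 150 = 13500.00, centroid at (45.00, 75.00).
semicircular top: A = ½π·45² = 3180.86, centroid at (45.00, 169.10).
triangular fin: A = ½·20·30 = 300.00, centroid at (96.67, 10.00).
ΣA = 16980.86 cm², ΣAX̄ = 779638.82 cm³, ΣAȲ = 1553379.38 cm³.
X̄ = 779638.82/16980.86 = 45.91 cm; Ȳ = 1553379.38/16980.86 = 91.48 cm.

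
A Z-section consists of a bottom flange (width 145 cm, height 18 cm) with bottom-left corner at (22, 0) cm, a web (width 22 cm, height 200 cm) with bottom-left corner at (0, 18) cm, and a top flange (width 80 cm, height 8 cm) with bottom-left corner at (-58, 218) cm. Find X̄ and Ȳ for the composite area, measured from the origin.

X̄ = 37.06 cm, Ȳ = 89.51 cm

bottom flange: A = 145 × 18 = 2610.00, centroid at (94.50, 9.00).
web: A = 22 × 200 = 4400.00, centroid at (11.00, 118.00).
top flange: A = 80 × 8 = 640.00, centroid at (-18.00, 222.00).
ΣA = 7650.00 cm²
ΣAX̄ = (2610.00)(94.50) + (4400.00)(11.00) + (640.00)(-18.00) = 283525.00 cm³
ΣAȲ = (2610.00)(9.00) + (4400.00)(118.00) + (640.00)(222.00) = 684770.00 cm³
X̄ = 283525.00 / 7650.00 = 37.06 cm
Ȳ = 684770.00 / 7650.00 = 89.51 cm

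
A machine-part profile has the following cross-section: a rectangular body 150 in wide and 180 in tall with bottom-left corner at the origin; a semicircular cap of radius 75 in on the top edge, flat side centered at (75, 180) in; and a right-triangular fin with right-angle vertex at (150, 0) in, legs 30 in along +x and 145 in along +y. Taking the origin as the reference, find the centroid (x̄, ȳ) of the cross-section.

x̄ = 79.86 in, ȳ = 115.94 in

Part | A | x̄ᵢ | ȳᵢ | A·x̄ᵢ | A·ȳᵢ
rectangular body | 27000.00 | 75.00 | 90.00 | 2025000.00 | 2430000.00
semicircular top | 8835.73 | 75.00 | 211.83 | 662679.70 | 1871681.28
triangular fin | 2175.00 | 160.00 | 48.33 | 348000.00 | 105125.00
Σ | 38010.73 |  |  | 3035679.70 | 4406806.28
x̄ = 3035679.70 / 38010.73 = 79.86 in
ȳ = 4406806.28 / 38010.73 = 115.94 in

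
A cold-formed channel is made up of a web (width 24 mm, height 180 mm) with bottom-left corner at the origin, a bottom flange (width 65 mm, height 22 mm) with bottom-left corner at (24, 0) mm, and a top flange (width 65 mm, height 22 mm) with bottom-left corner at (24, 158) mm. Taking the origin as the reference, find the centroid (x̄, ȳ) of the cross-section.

web: A = 24 × 180 = 4320.00, centroid at (12.00, 90.00).
bottom flange: A = 65 × 22 = 1430.00, centroid at (56.50, 11.00).
top flange: A = 65 × 22 = 1430.00, centroid at (56.50, 169.00).
ΣA = 7180.00 mm²
ΣAx̄ = (4320.00)(12.00) + (1430.00)(56.50) + (1430.00)(56.50) = 213430.00 mm³
ΣAȳ = (4320.00)(90.00) + (1430.00)(11.00) + (1430.00)(169.00) = 646200.00 mm³
x̄ = 213430.00 / 7180.00 = 29.73 mm
ȳ = 646200.00 / 7180.00 = 90.00 mm

x̄ = 29.73 mm, ȳ = 90.00 mm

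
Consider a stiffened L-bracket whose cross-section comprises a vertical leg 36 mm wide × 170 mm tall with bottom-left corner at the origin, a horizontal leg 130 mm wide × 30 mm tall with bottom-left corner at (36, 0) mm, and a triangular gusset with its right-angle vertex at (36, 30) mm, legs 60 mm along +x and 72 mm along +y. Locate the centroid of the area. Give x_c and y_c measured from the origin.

x_c = 51.32 mm, y_c = 57.09 mm

Part | A | x̄ᵢ | ȳᵢ | A·x̄ᵢ | A·ȳᵢ
vertical leg | 6120.00 | 18.00 | 85.00 | 110160.00 | 520200.00
horizontal leg | 3900.00 | 101.00 | 15.00 | 393900.00 | 58500.00
gusset | 2160.00 | 56.00 | 54.00 | 120960.00 | 116640.00
Σ | 12180.00 |  |  | 625020.00 | 695340.00
x_c = 625020.00 / 12180.00 = 51.32 mm
y_c = 695340.00 / 12180.00 = 57.09 mm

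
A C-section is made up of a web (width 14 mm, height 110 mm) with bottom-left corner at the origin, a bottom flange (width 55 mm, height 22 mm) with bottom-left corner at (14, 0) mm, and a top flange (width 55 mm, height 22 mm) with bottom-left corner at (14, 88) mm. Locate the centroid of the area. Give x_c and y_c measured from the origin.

Part | A | x̄ᵢ | ȳᵢ | A·x̄ᵢ | A·ȳᵢ
web | 1540.00 | 7.00 | 55.00 | 10780.00 | 84700.00
bottom flange | 1210.00 | 41.50 | 11.00 | 50215.00 | 13310.00
top flange | 1210.00 | 41.50 | 99.00 | 50215.00 | 119790.00
Σ | 3960.00 |  |  | 111210.00 | 217800.00
x_c = 111210.00 / 3960.00 = 28.08 mm
y_c = 217800.00 / 3960.00 = 55.00 mm

x_c = 28.08 mm, y_c = 55.00 mm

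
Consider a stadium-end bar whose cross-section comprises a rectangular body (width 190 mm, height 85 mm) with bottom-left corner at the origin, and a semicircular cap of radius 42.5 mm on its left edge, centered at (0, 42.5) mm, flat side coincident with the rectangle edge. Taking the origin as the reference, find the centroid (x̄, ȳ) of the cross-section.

x̄ = 78.11 mm, ȳ = 42.50 mm

Part | A | x̄ᵢ | ȳᵢ | A·x̄ᵢ | A·ȳᵢ
rectangular body | 16150.00 | 95.00 | 42.50 | 1534250.00 | 686375.00
semicircular end | 2837.25 | -18.04 | 42.50 | -51177.08 | 120583.16
Σ | 18987.25 |  |  | 1483072.92 | 806958.16
x̄ = 1483072.92 / 18987.25 = 78.11 mm
ȳ = 806958.16 / 18987.25 = 42.50 mm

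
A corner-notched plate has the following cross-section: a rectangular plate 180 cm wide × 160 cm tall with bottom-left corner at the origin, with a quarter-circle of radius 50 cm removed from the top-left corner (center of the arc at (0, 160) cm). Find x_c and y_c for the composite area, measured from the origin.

x_c = 95.03 cm, y_c = 75.70 cm

Part | A | x̄ᵢ | ȳᵢ | A·x̄ᵢ | A·ȳᵢ
plate | 28800.00 | 90.00 | 80.00 | 2592000.00 | 2304000.00
removed quarter-circle | -1963.50 | 21.22 | 138.78 | -41666.67 | -272492.60
Σ | 26836.50 |  |  | 2550333.33 | 2031507.40
x_c = 2550333.33 / 26836.50 = 95.03 cm
y_c = 2031507.40 / 26836.50 = 75.70 cm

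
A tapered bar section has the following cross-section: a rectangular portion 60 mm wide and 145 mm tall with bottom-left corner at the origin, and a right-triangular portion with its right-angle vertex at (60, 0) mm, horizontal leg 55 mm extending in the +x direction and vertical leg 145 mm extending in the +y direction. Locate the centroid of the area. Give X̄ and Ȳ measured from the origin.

X̄ = 45.19 mm, Ȳ = 64.90 mm

Part | A | x̄ᵢ | ȳᵢ | A·x̄ᵢ | A·ȳᵢ
rectangular portion | 8700.00 | 30.00 | 72.50 | 261000.00 | 630750.00
triangular portion | 3987.50 | 78.33 | 48.33 | 312354.17 | 192729.17
Σ | 12687.50 |  |  | 573354.17 | 823479.17
X̄ = 573354.17 / 12687.50 = 45.19 mm
Ȳ = 823479.17 / 12687.50 = 64.90 mm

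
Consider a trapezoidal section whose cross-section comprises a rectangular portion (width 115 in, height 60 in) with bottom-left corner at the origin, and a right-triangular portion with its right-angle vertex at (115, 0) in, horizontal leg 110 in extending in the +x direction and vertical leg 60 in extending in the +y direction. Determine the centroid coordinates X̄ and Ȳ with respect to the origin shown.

X̄ = 87.97 in, Ȳ = 26.76 in

rectangular portion: A = 115 × 60 = 6900.00, centroid at (57.50, 30.00).
triangular portion: A = ½·110·60 = 3300.00, centroid at (151.67, 20.00).
ΣA = 10200.00 in², ΣAX̄ = 897250.00 in³, ΣAȲ = 273000.00 in³.
X̄ = 897250.00/10200.00 = 87.97 in; Ȳ = 273000.00/10200.00 = 26.76 in.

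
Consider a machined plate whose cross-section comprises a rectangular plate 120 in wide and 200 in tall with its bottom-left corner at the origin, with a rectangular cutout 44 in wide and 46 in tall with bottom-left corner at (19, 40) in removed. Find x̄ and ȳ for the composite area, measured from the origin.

plate: A = 120 × 200 = 24000.00, centroid at (60.00, 100.00).
hole: A = −(44 × 46) = -2024.00, centroid at (41.00, 63.00).
ΣA = 21976.00 in²
ΣAx̄ = (24000.00)(60.00) + (-2024.00)(41.00) = 1357016.00 in³
ΣAȳ = (24000.00)(100.00) + (-2024.00)(63.00) = 2272488.00 in³
x̄ = 1357016.00 / 21976.00 = 61.75 in
ȳ = 2272488.00 / 21976.00 = 103.41 in

x̄ = 61.75 in, ȳ = 103.41 in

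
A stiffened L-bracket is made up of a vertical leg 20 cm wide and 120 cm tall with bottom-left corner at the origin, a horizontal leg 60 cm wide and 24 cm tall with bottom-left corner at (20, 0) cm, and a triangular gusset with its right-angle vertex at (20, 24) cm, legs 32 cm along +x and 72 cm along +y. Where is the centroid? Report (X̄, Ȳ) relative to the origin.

X̄ = 26.31 cm, Ȳ = 43.38 cm

vertical leg: A = 20 × 120 = 2400.00, centroid at (10.00, 60.00).
horizontal leg: A = 60 × 24 = 1440.00, centroid at (50.00, 12.00).
gusset: A = ½·32·72 = 1152.00, centroid at (30.67, 48.00).
ΣA = 4992.00 cm²
ΣAX̄ = (2400.00)(10.00) + (1440.00)(50.00) + (1152.00)(30.67) = 131328.00 cm³
ΣAȲ = (2400.00)(60.00) + (1440.00)(12.00) + (1152.00)(48.00) = 216576.00 cm³
X̄ = 131328.00 / 4992.00 = 26.31 cm
Ȳ = 216576.00 / 4992.00 = 43.38 cm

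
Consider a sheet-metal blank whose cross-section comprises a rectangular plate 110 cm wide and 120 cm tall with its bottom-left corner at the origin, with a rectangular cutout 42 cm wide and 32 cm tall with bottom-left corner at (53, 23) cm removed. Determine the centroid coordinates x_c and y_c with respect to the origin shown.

x_c = 52.85 cm, y_c = 62.38 cm

plate: A = 110 × 120 = 13200.00, centroid at (55.00, 60.00).
hole: A = −(42 × 32) = -1344.00, centroid at (74.00, 39.00).
ΣA = 11856.00 cm², ΣAx_c = 626544.00 cm³, ΣAy_c = 739584.00 cm³.
x_c = 626544.00/11856.00 = 52.85 cm; y_c = 739584.00/11856.00 = 62.38 cm.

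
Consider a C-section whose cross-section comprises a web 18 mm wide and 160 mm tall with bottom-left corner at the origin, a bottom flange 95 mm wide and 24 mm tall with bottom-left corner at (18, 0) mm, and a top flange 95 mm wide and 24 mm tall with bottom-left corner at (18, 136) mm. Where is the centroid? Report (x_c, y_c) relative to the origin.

x_c = 43.63 mm, y_c = 80.00 mm

Part | A | x̄ᵢ | ȳᵢ | A·x̄ᵢ | A·ȳᵢ
web | 2880.00 | 9.00 | 80.00 | 25920.00 | 230400.00
bottom flange | 2280.00 | 65.50 | 12.00 | 149340.00 | 27360.00
top flange | 2280.00 | 65.50 | 148.00 | 149340.00 | 337440.00
Σ | 7440.00 |  |  | 324600.00 | 595200.00
x_c = 324600.00 / 7440.00 = 43.63 mm
y_c = 595200.00 / 7440.00 = 80.00 mm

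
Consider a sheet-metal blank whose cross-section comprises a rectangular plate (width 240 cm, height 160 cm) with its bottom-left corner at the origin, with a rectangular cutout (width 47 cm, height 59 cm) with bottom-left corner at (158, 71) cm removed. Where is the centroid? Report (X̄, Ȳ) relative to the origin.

X̄ = 115.21 cm, Ȳ = 78.40 cm

plate: A = 240 × 160 = 38400.00, centroid at (120.00, 80.00).
hole: A = −(47 × 59) = -2773.00, centroid at (181.50, 100.50).
ΣA = 35627.00 cm², ΣAX̄ = 4104700.50 cm³, ΣAȲ = 2793313.50 cm³.
X̄ = 4104700.50/35627.00 = 115.21 cm; Ȳ = 2793313.50/35627.00 = 78.40 cm.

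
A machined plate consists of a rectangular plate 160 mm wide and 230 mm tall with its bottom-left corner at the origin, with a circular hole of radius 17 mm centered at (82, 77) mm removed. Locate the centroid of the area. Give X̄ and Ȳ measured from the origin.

X̄ = 79.95 mm, Ȳ = 115.96 mm

plate: A = 160 × 230 = 36800.00, centroid at (80.00, 115.00).
hole: A = −π·17² = -907.92, centroid at (82.00, 77.00).
ΣA = 35892.08 mm²
ΣAX̄ = (36800.00)(80.00) + (-907.92)(82.00) = 2869550.54 mm³
ΣAȲ = (36800.00)(115.00) + (-907.92)(77.00) = 4162090.14 mm³
X̄ = 2869550.54 / 35892.08 = 79.95 mm
Ȳ = 4162090.14 / 35892.08 = 115.96 mm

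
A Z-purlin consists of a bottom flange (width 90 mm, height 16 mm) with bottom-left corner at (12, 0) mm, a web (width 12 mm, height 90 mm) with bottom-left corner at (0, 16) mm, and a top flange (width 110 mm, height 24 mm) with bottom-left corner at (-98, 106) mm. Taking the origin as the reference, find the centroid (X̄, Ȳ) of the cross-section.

X̄ = -4.84 mm, Ȳ = 75.37 mm

bottom flange: A = 90 × 16 = 1440.00, centroid at (57.00, 8.00).
web: A = 12 × 90 = 1080.00, centroid at (6.00, 61.00).
top flange: A = 110 × 24 = 2640.00, centroid at (-43.00, 118.00).
ΣA = 5160.00 mm²
ΣAX̄ = (1440.00)(57.00) + (1080.00)(6.00) + (2640.00)(-43.00) = -24960.00 mm³
ΣAȲ = (1440.00)(8.00) + (1080.00)(61.00) + (2640.00)(118.00) = 388920.00 mm³
X̄ = -24960.00 / 5160.00 = -4.84 mm
Ȳ = 388920.00 / 5160.00 = 75.37 mm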